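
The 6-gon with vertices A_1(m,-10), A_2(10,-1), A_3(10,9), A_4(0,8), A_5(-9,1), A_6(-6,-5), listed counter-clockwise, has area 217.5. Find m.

-7

Write out the shoelace sum; only the two edges meeting at A_1 involve m:
2·Area = [((-6)·(-10) − m·(-5)) + (m·(-1) − 10·(-10))] + 303
       = 4·m + 463 = 435
⇒ m = -7.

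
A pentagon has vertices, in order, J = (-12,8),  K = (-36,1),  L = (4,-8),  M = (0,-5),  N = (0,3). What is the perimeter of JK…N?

92

|JK| = √((-24)² + (-7)²) = √625 = 25
|KL| = √((40)² + (-9)²) = √1681 = 41
|LM| = √((-4)² + (3)²) = √25 = 5
|MN| = √((0)² + (8)²) = √64 = 8
|NJ| = √((-12)² + (5)²) = √169 = 13
Perimeter = 25 + 41 + 5 + 8 + 13 = 92.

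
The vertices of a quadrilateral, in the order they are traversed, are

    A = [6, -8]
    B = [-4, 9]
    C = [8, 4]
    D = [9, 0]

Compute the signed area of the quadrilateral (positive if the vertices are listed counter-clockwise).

-87

Apply the surveyor's formula: 2A = Σ (x_i·y_{i+1} − x_{i+1}·y_i), indices taken mod 4.
A→B: (6)(9) − (-4)(-8) = 22
B→C: (-4)(4) − (8)(9) = -88
C→D: (8)(0) − (9)(4) = -36
D→A: (9)(-8) − (6)(0) = -72
Σ = -174
Signed area = Σ/2 = -87 (negative ⇒ clockwise traversal).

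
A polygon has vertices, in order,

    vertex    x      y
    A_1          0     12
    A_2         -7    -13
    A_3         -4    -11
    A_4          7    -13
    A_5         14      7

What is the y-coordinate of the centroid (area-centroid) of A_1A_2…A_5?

-94/91

Apply Gauss's area formula. First the cross-terms c_i = x_i·y_{i+1} − x_{i+1}·y_i:
  84, 25, 129, 231, 168  ⇒  2A = 637, A = 318.5.
Then Σ (y_i + y_{i+1})·c_i = -1974, so ȳ = -1974 / (6·318.5) = -94/91.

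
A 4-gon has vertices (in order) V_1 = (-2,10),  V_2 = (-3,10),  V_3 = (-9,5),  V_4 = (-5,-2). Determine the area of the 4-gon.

37

Apply the surveyor's formula: 2A = Σ (x_i·y_{i+1} − x_{i+1}·y_i), indices taken mod 4.
Σ = (10) + (75) + (43) + (-54) = 74
Area = |Σ|/2 = 37.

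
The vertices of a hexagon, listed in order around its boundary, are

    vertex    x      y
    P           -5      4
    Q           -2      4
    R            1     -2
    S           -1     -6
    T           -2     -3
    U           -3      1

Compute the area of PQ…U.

23.5

Σ = (-12) + (0) + (-8) + (-9) + (-11) + (-7) = -47
Area = |Σ|/2 = 23.5.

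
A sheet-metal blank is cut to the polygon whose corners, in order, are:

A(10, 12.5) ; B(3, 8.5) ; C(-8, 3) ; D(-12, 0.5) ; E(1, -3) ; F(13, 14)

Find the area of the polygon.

133.75

Apply the shoelace (surveyor's) formula: 2A = Σ (x_i·y_{i+1} − x_{i+1}·y_i), indices taken mod 6.
Σ = (47.5) + (77) + (32) + (35.5) + (53) + (22.5) = 267.5
Area = |Σ|/2 = 133.75.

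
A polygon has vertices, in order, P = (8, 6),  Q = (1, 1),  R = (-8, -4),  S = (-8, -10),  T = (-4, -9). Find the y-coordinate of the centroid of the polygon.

-237/67

Apply Gauss's area formula. First the cross-terms c_i = x_i·y_{i+1} − x_{i+1}·y_i:
  2, 4, 48, 32, 48  ⇒  2A = 134, A = 67.
Then Σ (y_i + y_{i+1})·c_i = -1422, so ȳ = -1422 / (6·67) = -237/67.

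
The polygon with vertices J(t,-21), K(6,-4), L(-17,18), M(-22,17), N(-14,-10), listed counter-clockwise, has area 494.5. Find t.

-6

Write out the shoelace sum; only the two edges meeting at J involve t:
2·Area = [((-14)·(-21) − t·(-10)) + (t·(-4) − 6·(-21))] + 605
       = 6·t + 1025 = 989
⇒ t = -6.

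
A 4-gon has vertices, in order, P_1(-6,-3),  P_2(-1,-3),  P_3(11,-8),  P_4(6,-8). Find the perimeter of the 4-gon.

|P_1P_2| = √((5)² + (0)²) = √25 = 5
|P_2P_3| = √((12)² + (-5)²) = √169 = 13
|P_3P_4| = √((-5)² + (0)²) = √25 = 5
|P_4P_1| = √((-12)² + (5)²) = √169 = 13
Perimeter = 5 + 13 + 5 + 13 = 36.

36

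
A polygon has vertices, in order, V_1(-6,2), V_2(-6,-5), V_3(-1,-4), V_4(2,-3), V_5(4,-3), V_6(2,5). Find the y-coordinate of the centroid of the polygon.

-20/69

Apply the shoelace formula. First the cross-terms c_i = x_i·y_{i+1} − x_{i+1}·y_i:
  42, 19, 11, 6, 26, 34  ⇒  2A = 138, A = 69.
Then Σ (y_i + y_{i+1})·c_i = -120, so ȳ = -120 / (6·69) = -20/69.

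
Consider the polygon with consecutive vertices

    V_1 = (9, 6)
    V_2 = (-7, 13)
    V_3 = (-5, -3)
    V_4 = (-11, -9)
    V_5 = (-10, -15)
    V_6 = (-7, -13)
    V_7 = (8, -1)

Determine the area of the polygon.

262.5

Apply the shoelace formula: 2A = Σ (x_i·y_{i+1} − x_{i+1}·y_i), indices taken mod 7.
Cross-terms: 159, 86, 12, 75, 25, 111, 57  ⇒  Σ = 525
Area = |Σ|/2 = 262.5.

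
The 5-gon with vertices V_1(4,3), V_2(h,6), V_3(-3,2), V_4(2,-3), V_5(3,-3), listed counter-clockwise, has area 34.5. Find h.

Write out the shoelace sum; only the two edges meeting at V_2 involve h:
2·Area = [(4·6 − h·3) + (h·2 − (-3)·6)] + 29
       = -1·h + 71 = 69
⇒ h = 2.

2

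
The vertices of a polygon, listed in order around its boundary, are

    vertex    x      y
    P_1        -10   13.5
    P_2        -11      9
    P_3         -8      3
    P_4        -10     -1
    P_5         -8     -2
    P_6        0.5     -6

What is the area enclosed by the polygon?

71.625

Apply Gauss's area formula: 2A = Σ (x_i·y_{i+1} − x_{i+1}·y_i), indices taken mod 6.
P_1→P_2: (-10)(9) − (-11)(13.5) = 58.5
P_2→P_3: (-11)(3) − (-8)(9) = 39
P_3→P_4: (-8)(-1) − (-10)(3) = 38
P_4→P_5: (-10)(-2) − (-8)(-1) = 12
P_5→P_6: (-8)(-6) − (0.5)(-2) = 49
P_6→P_1: (0.5)(13.5) − (-10)(-6) = -53.25
Σ = 143.25
Area = |Σ|/2 = 71.625.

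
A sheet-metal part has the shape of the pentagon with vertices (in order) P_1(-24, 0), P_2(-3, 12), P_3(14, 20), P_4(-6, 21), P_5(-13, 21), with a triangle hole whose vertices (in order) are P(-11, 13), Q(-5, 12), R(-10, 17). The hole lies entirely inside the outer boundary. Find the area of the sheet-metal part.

262

Outer boundary:
Apply Gauss's area formula: 2A = Σ (x_i·y_{i+1} − x_{i+1}·y_i), indices taken mod 5.
Σ = (-288) + (-228) + (414) + (147) + (504) = 549
Area = |Σ|/2 = 274.5.
Hole:
Apply the surveyor's formula: 2A = Σ (x_i·y_{i+1} − x_{i+1}·y_i), indices taken mod 3.
P→Q: (-11)(12) − (-5)(13) = -67
Q→R: (-5)(17) − (-10)(12) = 35
R→P: (-10)(13) − (-11)(17) = 57
Σ = 25
Area = |Σ|/2 = 12.5.
Net area = 274.5 − 12.5 = 262.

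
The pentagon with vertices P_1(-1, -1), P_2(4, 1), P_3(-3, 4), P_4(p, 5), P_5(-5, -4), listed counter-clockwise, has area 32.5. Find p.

The doubled signed area Σ (x_i y_{i+1} − x_{i+1} y_i) is linear in p.
With p=0 it equals 33; the coefficient of p is -8 (from the two edges through P_4).
So -8·p + 33 = 2·32.5 = 65 ⇒ p = -4.

-4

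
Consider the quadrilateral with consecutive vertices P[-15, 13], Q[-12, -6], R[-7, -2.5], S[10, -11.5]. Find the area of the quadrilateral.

148.5

Apply the shoelace formula: 2A = Σ (x_i·y_{i+1} − x_{i+1}·y_i), indices taken mod 4.
Σ = (246) + (-12) + (105.5) + (-42.5) = 297
Area = |Σ|/2 = 148.5.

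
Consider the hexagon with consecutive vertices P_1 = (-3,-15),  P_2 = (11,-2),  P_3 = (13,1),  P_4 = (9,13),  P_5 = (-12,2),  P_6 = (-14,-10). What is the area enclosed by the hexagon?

Apply the shoelace (surveyor's) formula: 2A = Σ (x_i·y_{i+1} − x_{i+1}·y_i), indices taken mod 6.
Σ = (171) + (37) + (160) + (174) + (148) + (180) = 870
Area = |Σ|/2 = 435.

435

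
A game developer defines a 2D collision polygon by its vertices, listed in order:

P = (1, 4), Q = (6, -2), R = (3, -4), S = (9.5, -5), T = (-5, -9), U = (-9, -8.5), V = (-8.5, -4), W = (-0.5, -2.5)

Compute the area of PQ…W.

93.25

Apply the shoelace (surveyor's) formula: 2A = Σ (x_i·y_{i+1} − x_{i+1}·y_i), indices taken mod 8.
Σ = (-26) + (-18) + (23) + (-110.5) + (-38.5) + (-36.25) + (19.25) + (0.5) = -186.5
Area = |Σ|/2 = 93.25.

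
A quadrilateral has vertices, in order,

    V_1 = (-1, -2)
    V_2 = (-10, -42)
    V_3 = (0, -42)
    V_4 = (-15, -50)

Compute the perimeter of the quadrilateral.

|V_1V_2| = √((-9)² + (-40)²) = √1681 = 41
|V_2V_3| = √((10)² + (0)²) = √100 = 10
|V_3V_4| = √((-15)² + (-8)²) = √289 = 17
|V_4V_1| = √((14)² + (48)²) = √2500 = 50
Perimeter = 41 + 10 + 17 + 50 = 118.

118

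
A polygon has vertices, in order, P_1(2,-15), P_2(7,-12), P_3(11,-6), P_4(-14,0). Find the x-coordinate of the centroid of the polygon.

1/11

Apply the shoelace formula. First the cross-terms c_i = x_i·y_{i+1} − x_{i+1}·y_i:
  81, 90, -84, 210  ⇒  2A = 297, A = 148.5.
Then Σ (x_i + x_{i+1})·c_i = 81, so x̄ = 81 / (6·148.5) = 1/11.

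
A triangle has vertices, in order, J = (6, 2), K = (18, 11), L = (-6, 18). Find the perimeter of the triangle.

60

|JK| = √((12)² + (9)²) = √225 = 15
|KL| = √((-24)² + (7)²) = √625 = 25
|LJ| = √((12)² + (-16)²) = √400 = 20
Perimeter = 15 + 25 + 20 = 60.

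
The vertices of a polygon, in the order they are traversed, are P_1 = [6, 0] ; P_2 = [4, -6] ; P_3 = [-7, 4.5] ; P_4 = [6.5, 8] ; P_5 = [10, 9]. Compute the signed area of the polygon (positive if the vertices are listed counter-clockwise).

-110.375

Cross-terms: -36, -24, -85.25, -21.5, -54  ⇒  Σ = -220.75
Signed area = Σ/2 = -110.375 (negative ⇒ clockwise traversal).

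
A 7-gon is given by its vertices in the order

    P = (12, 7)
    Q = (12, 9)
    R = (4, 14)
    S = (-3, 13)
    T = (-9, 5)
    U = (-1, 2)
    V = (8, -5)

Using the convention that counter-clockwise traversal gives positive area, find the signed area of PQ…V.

222

Apply the shoelace (surveyor's) formula: 2A = Σ (x_i·y_{i+1} − x_{i+1}·y_i), indices taken mod 7.
P→Q: (12)(9) − (12)(7) = 24
Q→R: (12)(14) − (4)(9) = 132
R→S: (4)(13) − (-3)(14) = 94
S→T: (-3)(5) − (-9)(13) = 102
T→U: (-9)(2) − (-1)(5) = -13
U→V: (-1)(-5) − (8)(2) = -11
V→P: (8)(7) − (12)(-5) = 116
Σ = 444
Signed area = Σ/2 = 222 (positive ⇒ counter-clockwise traversal).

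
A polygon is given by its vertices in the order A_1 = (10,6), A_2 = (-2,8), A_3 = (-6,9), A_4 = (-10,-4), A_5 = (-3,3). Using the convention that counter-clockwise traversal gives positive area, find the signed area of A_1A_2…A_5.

73

Σ = (92) + (30) + (114) + (-42) + (-48) = 146
Signed area = Σ/2 = 73 (positive ⇒ counter-clockwise traversal).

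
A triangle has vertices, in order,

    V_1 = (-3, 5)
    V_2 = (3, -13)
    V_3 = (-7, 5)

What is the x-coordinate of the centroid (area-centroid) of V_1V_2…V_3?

Apply the shoelace formula. First the cross-terms c_i = x_i·y_{i+1} − x_{i+1}·y_i:
  24, -76, -20  ⇒  2A = -72, A = -36.
Then Σ (x_i + x_{i+1})·c_i = 504, so x̄ = 504 / (6·(-36)) = -7/3.

-7/3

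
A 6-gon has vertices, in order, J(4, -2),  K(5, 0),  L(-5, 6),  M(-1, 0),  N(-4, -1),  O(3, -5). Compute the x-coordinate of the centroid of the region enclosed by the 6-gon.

31/63

Apply the shoelace (surveyor's) formula. First the cross-terms c_i = x_i·y_{i+1} − x_{i+1}·y_i:
  10, 30, 6, 1, 23, 14  ⇒  2A = 84, A = 42.
Then Σ (x_i + x_{i+1})·c_i = 124, so x̄ = 124 / (6·42) = 31/63.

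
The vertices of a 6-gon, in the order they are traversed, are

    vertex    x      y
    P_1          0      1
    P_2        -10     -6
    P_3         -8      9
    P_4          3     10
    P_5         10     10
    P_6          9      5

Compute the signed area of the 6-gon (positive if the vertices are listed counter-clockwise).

Σ = (10) + (-138) + (-107) + (-70) + (-40) + (9) = -336
Signed area = Σ/2 = -168 (negative ⇒ clockwise traversal).

-168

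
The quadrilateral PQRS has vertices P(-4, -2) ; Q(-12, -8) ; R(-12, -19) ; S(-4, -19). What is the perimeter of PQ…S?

46

|PQ| = √((-8)² + (-6)²) = √100 = 10
|QR| = √((0)² + (-11)²) = √121 = 11
|RS| = √((8)² + (0)²) = √64 = 8
|SP| = √((0)² + (17)²) = √289 = 17
Perimeter = 10 + 11 + 8 + 17 = 46.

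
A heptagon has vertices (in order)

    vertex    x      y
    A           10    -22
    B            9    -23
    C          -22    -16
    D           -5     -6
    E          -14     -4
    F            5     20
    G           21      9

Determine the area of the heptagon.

940.5

Apply the shoelace formula: 2A = Σ (x_i·y_{i+1} − x_{i+1}·y_i), indices taken mod 7.
Σ = (-32) + (-650) + (52) + (-64) + (-260) + (-375) + (-552) = -1881
Area = |Σ|/2 = 940.5.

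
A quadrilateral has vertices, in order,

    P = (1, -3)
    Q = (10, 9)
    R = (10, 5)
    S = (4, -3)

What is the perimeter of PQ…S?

32

|PQ| = √((9)² + (12)²) = √225 = 15
|QR| = √((0)² + (-4)²) = √16 = 4
|RS| = √((-6)² + (-8)²) = √100 = 10
|SP| = √((-3)² + (0)²) = √9 = 3
Perimeter = 15 + 4 + 10 + 3 = 32.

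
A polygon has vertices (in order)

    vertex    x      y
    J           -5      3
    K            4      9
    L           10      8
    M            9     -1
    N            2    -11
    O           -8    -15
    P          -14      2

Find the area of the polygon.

Σ = (-57) + (-58) + (-82) + (-97) + (-118) + (-226) + (-32) = -670
Area = |Σ|/2 = 335.

335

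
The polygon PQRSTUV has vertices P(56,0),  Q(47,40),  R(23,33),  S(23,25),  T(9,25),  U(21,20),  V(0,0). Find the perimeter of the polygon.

186

|PQ| = √((-9)² + (40)²) = √1681 = 41
|QR| = √((-24)² + (-7)²) = √625 = 25
|RS| = √((0)² + (-8)²) = √64 = 8
|ST| = √((-14)² + (0)²) = √196 = 14
|TU| = √((12)² + (-5)²) = √169 = 13
|UV| = √((-21)² + (-20)²) = √841 = 29
|VP| = √((56)² + (0)²) = √3136 = 56
Perimeter = 41 + 25 + 8 + 14 + 13 + 29 + 56 = 186.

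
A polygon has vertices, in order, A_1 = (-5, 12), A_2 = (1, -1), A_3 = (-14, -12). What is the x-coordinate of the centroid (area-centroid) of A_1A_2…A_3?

-6

Apply the surveyor's formula. First the cross-terms c_i = x_i·y_{i+1} − x_{i+1}·y_i:
  -7, -26, -228  ⇒  2A = -261, A = -130.5.
Then Σ (x_i + x_{i+1})·c_i = 4698, so x̄ = 4698 / (6·(-130.5)) = -6.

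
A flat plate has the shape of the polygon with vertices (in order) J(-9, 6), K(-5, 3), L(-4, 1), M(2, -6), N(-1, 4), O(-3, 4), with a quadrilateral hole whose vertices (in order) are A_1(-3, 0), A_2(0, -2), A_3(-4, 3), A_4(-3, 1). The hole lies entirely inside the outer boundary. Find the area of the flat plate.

27

Outer boundary:
Σ = (3) + (7) + (22) + (2) + (8) + (18) = 60
Area = |Σ|/2 = 30.
Hole:
Apply Gauss's area formula: 2A = Σ (x_i·y_{i+1} − x_{i+1}·y_i), indices taken mod 4.
Σ = (6) + (-8) + (5) + (3) = 6
Area = |Σ|/2 = 3.
Net area = 30 − 3 = 27.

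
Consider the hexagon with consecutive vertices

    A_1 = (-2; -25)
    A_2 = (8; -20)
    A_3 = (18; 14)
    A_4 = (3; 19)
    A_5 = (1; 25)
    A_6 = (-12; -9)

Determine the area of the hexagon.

820.5

Σ = (240) + (472) + (300) + (56) + (291) + (282) = 1641
Area = |Σ|/2 = 820.5.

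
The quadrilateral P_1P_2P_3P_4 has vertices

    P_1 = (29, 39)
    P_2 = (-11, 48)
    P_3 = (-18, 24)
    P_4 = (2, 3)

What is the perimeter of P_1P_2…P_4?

140

|P_1P_2| = √((-40)² + (9)²) = √1681 = 41
|P_2P_3| = √((-7)² + (-24)²) = √625 = 25
|P_3P_4| = √((20)² + (-21)²) = √841 = 29
|P_4P_1| = √((27)² + (36)²) = √2025 = 45
Perimeter = 41 + 25 + 29 + 45 = 140.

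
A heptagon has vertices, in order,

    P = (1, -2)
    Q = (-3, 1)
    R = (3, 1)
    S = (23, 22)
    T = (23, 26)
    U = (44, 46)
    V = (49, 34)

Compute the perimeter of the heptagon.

|PQ| = √((-4)² + (3)²) = √25 = 5
|QR| = √((6)² + (0)²) = √36 = 6
|RS| = √((20)² + (21)²) = √841 = 29
|ST| = √((0)² + (4)²) = √16 = 4
|TU| = √((21)² + (20)²) = √841 = 29
|UV| = √((5)² + (-12)²) = √169 = 13
|VP| = √((-48)² + (-36)²) = √3600 = 60
Perimeter = 5 + 6 + 29 + 4 + 29 + 13 + 60 = 146.

146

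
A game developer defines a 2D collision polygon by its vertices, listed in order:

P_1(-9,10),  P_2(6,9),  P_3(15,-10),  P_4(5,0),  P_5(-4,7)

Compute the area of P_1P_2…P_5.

114

Σ = (-141) + (-195) + (50) + (35) + (23) = -228
Area = |Σ|/2 = 114.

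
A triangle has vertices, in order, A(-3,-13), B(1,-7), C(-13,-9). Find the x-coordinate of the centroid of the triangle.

-5

Apply the shoelace formula. First the cross-terms c_i = x_i·y_{i+1} − x_{i+1}·y_i:
  34, -100, 142  ⇒  2A = 76, A = 38.
Then Σ (x_i + x_{i+1})·c_i = -1140, so x̄ = -1140 / (6·38) = -5.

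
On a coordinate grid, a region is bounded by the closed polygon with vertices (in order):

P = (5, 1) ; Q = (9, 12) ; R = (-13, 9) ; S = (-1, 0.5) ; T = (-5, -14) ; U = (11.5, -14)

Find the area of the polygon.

Σ = (51) + (237) + (2.5) + (16.5) + (231) + (81.5) = 619.5
Area = |Σ|/2 = 309.75.

309.75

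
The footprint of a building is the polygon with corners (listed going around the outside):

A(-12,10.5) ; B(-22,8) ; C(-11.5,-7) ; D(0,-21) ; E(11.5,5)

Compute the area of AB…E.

Apply the surveyor's formula: 2A = Σ (x_i·y_{i+1} − x_{i+1}·y_i), indices taken mod 5.
Cross-terms: 135, 246, 241.5, 241.5, 180.75  ⇒  Σ = 1044.75
Area = |Σ|/2 = 522.375.

522.375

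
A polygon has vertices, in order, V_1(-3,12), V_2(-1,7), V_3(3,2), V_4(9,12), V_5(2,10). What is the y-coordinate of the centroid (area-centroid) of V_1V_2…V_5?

Apply Gauss's area formula. First the cross-terms c_i = x_i·y_{i+1} − x_{i+1}·y_i:
  -9, -23, 18, 66, 54  ⇒  2A = 106, A = 53.
Then Σ (y_i + y_{i+1})·c_i = 2514, so ȳ = 2514 / (6·53) = 419/53.

419/53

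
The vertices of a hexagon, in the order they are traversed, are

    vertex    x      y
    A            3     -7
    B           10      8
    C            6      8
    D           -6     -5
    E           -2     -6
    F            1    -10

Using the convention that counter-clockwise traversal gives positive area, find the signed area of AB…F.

109.5

Apply the shoelace (surveyor's) formula: 2A = Σ (x_i·y_{i+1} − x_{i+1}·y_i), indices taken mod 6.
A→B: (3)(8) − (10)(-7) = 94
B→C: (10)(8) − (6)(8) = 32
C→D: (6)(-5) − (-6)(8) = 18
D→E: (-6)(-6) − (-2)(-5) = 26
E→F: (-2)(-10) − (1)(-6) = 26
F→A: (1)(-7) − (3)(-10) = 23
Σ = 219
Signed area = Σ/2 = 109.5 (positive ⇒ counter-clockwise traversal).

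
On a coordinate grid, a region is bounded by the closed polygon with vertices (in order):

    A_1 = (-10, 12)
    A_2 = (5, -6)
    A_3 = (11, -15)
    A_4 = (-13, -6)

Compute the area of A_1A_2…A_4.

Apply the shoelace formula: 2A = Σ (x_i·y_{i+1} − x_{i+1}·y_i), indices taken mod 4.
Cross-terms: 0, -9, -261, -216  ⇒  Σ = -486
Area = |Σ|/2 = 243.

243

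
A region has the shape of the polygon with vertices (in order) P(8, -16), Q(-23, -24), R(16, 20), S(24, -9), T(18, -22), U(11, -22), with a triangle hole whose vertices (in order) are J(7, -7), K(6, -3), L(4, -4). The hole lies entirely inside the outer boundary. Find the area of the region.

Outer boundary:
Apply the shoelace formula: 2A = Σ (x_i·y_{i+1} − x_{i+1}·y_i), indices taken mod 6.
P→Q: (8)(-24) − (-23)(-16) = -560
Q→R: (-23)(20) − (16)(-24) = -76
R→S: (16)(-9) − (24)(20) = -624
S→T: (24)(-22) − (18)(-9) = -366
T→U: (18)(-22) − (11)(-22) = -154
U→P: (11)(-16) − (8)(-22) = 0
Σ = -1780
Area = |Σ|/2 = 890.
Hole:
Apply the shoelace formula: 2A = Σ (x_i·y_{i+1} − x_{i+1}·y_i), indices taken mod 3.
J→K: (7)(-3) − (6)(-7) = 21
K→L: (6)(-4) − (4)(-3) = -12
L→J: (4)(-7) − (7)(-4) = 0
Σ = 9
Area = |Σ|/2 = 4.5.
Net area = 890 − 4.5 = 885.5.

885.5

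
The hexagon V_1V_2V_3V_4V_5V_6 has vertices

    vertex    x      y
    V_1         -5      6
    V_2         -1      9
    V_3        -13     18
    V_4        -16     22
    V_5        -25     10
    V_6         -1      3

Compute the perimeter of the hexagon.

70

|V_1V_2| = √((4)² + (3)²) = √25 = 5
|V_2V_3| = √((-12)² + (9)²) = √225 = 15
|V_3V_4| = √((-3)² + (4)²) = √25 = 5
|V_4V_5| = √((-9)² + (-12)²) = √225 = 15
|V_5V_6| = √((24)² + (-7)²) = √625 = 25
|V_6V_1| = √((-4)² + (3)²) = √25 = 5
Perimeter = 5 + 15 + 5 + 15 + 25 + 5 = 70.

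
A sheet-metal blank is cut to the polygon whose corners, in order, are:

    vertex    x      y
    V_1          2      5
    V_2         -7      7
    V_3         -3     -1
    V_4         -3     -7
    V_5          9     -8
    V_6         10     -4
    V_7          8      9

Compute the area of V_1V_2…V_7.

Apply the shoelace (surveyor's) formula: 2A = Σ (x_i·y_{i+1} − x_{i+1}·y_i), indices taken mod 7.
V_1→V_2: (2)(7) − (-7)(5) = 49
V_2→V_3: (-7)(-1) − (-3)(7) = 28
V_3→V_4: (-3)(-7) − (-3)(-1) = 18
V_4→V_5: (-3)(-8) − (9)(-7) = 87
V_5→V_6: (9)(-4) − (10)(-8) = 44
V_6→V_7: (10)(9) − (8)(-4) = 122
V_7→V_1: (8)(5) − (2)(9) = 22
Σ = 370
Area = |Σ|/2 = 185.

185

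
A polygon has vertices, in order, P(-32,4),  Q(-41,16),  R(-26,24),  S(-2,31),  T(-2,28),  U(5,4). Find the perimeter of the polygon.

|PQ| = √((-9)² + (12)²) = √225 = 15
|QR| = √((15)² + (8)²) = √289 = 17
|RS| = √((24)² + (7)²) = √625 = 25
|ST| = √((0)² + (-3)²) = √9 = 3
|TU| = √((7)² + (-24)²) = √625 = 25
|UP| = √((-37)² + (0)²) = √1369 = 37
Perimeter = 15 + 17 + 25 + 3 + 25 + 37 = 122.

122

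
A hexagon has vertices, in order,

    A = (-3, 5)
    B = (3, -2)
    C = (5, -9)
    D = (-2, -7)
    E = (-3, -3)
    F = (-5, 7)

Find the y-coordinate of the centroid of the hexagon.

Apply the surveyor's formula. First the cross-terms c_i = x_i·y_{i+1} − x_{i+1}·y_i:
  -9, -17, -53, -15, -36, -4  ⇒  2A = -134, A = -67.
Then Σ (y_i + y_{i+1})·c_i = 966, so ȳ = 966 / (6·(-67)) = -161/67.

-161/67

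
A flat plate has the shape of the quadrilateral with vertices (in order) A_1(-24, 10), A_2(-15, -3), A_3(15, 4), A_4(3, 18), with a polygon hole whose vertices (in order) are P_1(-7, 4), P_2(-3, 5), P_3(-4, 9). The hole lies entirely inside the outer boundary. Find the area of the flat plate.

455

Outer boundary:
Apply the surveyor's formula: 2A = Σ (x_i·y_{i+1} − x_{i+1}·y_i), indices taken mod 4.
Σ = (222) + (-15) + (258) + (462) = 927
Area = |Σ|/2 = 463.5.
Hole:
Apply the shoelace formula: 2A = Σ (x_i·y_{i+1} − x_{i+1}·y_i), indices taken mod 3.
P_1→P_2: (-7)(5) − (-3)(4) = -23
P_2→P_3: (-3)(9) − (-4)(5) = -7
P_3→P_1: (-4)(4) − (-7)(9) = 47
Σ = 17
Area = |Σ|/2 = 8.5.
Net area = 463.5 − 8.5 = 455.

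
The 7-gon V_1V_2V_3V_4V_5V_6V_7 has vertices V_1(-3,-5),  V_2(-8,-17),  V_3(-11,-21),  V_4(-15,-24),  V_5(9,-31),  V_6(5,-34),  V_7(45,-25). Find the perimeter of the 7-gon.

|V_1V_2| = √((-5)² + (-12)²) = √169 = 13
|V_2V_3| = √((-3)² + (-4)²) = √25 = 5
|V_3V_4| = √((-4)² + (-3)²) = √25 = 5
|V_4V_5| = √((24)² + (-7)²) = √625 = 25
|V_5V_6| = √((-4)² + (-3)²) = √25 = 5
|V_6V_7| = √((40)² + (9)²) = √1681 = 41
|V_7V_1| = √((-48)² + (20)²) = √2704 = 52
Perimeter = 13 + 5 + 5 + 25 + 5 + 41 + 52 = 146.

146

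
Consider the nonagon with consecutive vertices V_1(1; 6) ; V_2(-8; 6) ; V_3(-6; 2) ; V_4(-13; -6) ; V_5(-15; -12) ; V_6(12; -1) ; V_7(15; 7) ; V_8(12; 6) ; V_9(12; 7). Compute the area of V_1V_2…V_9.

Apply the shoelace (surveyor's) formula: 2A = Σ (x_i·y_{i+1} − x_{i+1}·y_i), indices taken mod 9.
Σ = (54) + (20) + (62) + (66) + (159) + (99) + (6) + (12) + (65) = 543
Area = |Σ|/2 = 271.5.

271.5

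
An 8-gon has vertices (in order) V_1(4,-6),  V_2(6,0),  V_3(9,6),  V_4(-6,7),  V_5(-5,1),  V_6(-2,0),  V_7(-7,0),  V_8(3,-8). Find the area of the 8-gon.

Apply the shoelace (surveyor's) formula: 2A = Σ (x_i·y_{i+1} − x_{i+1}·y_i), indices taken mod 8.
Σ = (36) + (36) + (99) + (29) + (2) + (0) + (56) + (14) = 272
Area = |Σ|/2 = 136.

136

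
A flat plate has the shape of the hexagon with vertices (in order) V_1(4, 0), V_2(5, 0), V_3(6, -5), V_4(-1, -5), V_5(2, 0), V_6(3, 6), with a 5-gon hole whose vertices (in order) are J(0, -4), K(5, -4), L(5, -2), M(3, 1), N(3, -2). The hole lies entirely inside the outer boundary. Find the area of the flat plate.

21

Outer boundary:
Apply the shoelace formula: 2A = Σ (x_i·y_{i+1} − x_{i+1}·y_i), indices taken mod 6.
Σ = (0) + (-25) + (-35) + (10) + (12) + (-24) = -62
Area = |Σ|/2 = 31.
Hole:
Apply the shoelace (surveyor's) formula: 2A = Σ (x_i·y_{i+1} − x_{i+1}·y_i), indices taken mod 5.
Σ = (20) + (10) + (11) + (-9) + (-12) = 20
Area = |Σ|/2 = 10.
Net area = 31 − 10 = 21.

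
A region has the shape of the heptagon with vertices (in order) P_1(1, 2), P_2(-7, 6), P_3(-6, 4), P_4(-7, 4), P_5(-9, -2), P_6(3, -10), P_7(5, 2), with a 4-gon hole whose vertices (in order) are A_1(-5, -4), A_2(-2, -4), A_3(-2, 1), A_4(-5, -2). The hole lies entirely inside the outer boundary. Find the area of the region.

110.5

Outer boundary:
Apply the shoelace (surveyor's) formula: 2A = Σ (x_i·y_{i+1} − x_{i+1}·y_i), indices taken mod 7.
Σ = (20) + (8) + (4) + (50) + (96) + (56) + (8) = 242
Area = |Σ|/2 = 121.
Hole:
A_1→A_2: (-5)(-4) − (-2)(-4) = 12
A_2→A_3: (-2)(1) − (-2)(-4) = -10
A_3→A_4: (-2)(-2) − (-5)(1) = 9
A_4→A_1: (-5)(-4) − (-5)(-2) = 10
Σ = 21
Area = |Σ|/2 = 10.5.
Net area = 121 − 10.5 = 110.5.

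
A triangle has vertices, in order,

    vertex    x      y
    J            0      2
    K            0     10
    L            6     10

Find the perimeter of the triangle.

24

|JK| = √((0)² + (8)²) = √64 = 8
|KL| = √((6)² + (0)²) = √36 = 6
|LJ| = √((-6)² + (-8)²) = √100 = 10
Perimeter = 8 + 6 + 10 = 24.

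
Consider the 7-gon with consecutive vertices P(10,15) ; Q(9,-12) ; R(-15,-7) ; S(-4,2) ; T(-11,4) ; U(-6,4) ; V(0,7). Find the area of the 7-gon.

341

Apply the shoelace (surveyor's) formula: 2A = Σ (x_i·y_{i+1} − x_{i+1}·y_i), indices taken mod 7.
Σ = (-255) + (-243) + (-58) + (6) + (-20) + (-42) + (-70) = -682
Area = |Σ|/2 = 341.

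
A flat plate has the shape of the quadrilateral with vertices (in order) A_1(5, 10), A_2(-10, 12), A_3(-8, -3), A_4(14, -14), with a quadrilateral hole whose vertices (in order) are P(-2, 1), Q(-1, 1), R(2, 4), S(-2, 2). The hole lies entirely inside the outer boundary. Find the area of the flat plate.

321.5

Outer boundary:
Cross-terms: 160, 126, 154, 210  ⇒  Σ = 650
Area = |Σ|/2 = 325.
Hole:
Apply the surveyor's formula: 2A = Σ (x_i·y_{i+1} − x_{i+1}·y_i), indices taken mod 4.
Cross-terms: -1, -6, 12, 2  ⇒  Σ = 7
Area = |Σ|/2 = 3.5.
Net area = 325 − 3.5 = 321.5.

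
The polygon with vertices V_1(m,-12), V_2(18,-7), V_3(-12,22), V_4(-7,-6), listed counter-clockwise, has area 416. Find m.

6

Write out the shoelace sum; only the two edges meeting at V_1 involve m:
2·Area = [((-7)·(-12) − m·(-6)) + (m·(-7) − 18·(-12))] + 538
       = -1·m + 838 = 832
⇒ m = 6.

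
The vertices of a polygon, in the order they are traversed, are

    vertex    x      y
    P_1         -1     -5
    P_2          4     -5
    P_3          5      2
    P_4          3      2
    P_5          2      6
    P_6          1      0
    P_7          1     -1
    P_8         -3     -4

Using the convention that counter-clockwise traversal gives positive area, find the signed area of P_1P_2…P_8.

Apply the surveyor's formula: 2A = Σ (x_i·y_{i+1} − x_{i+1}·y_i), indices taken mod 8.
Σ = (25) + (33) + (4) + (14) + (-6) + (-1) + (-7) + (11) = 73
Signed area = Σ/2 = 36.5 (positive ⇒ counter-clockwise traversal).

36.5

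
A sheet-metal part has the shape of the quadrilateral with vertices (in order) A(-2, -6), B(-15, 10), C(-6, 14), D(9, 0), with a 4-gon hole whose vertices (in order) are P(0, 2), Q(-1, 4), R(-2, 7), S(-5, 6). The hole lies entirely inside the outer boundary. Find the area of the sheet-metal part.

212

Outer boundary:
A→B: (-2)(10) − (-15)(-6) = -110
B→C: (-15)(14) − (-6)(10) = -150
C→D: (-6)(0) − (9)(14) = -126
D→A: (9)(-6) − (-2)(0) = -54
Σ = -440
Area = |Σ|/2 = 220.
Hole:
Apply the shoelace formula: 2A = Σ (x_i·y_{i+1} − x_{i+1}·y_i), indices taken mod 4.
P→Q: (0)(4) − (-1)(2) = 2
Q→R: (-1)(7) − (-2)(4) = 1
R→S: (-2)(6) − (-5)(7) = 23
S→P: (-5)(2) − (0)(6) = -10
Σ = 16
Area = |Σ|/2 = 8.
Net area = 220 − 8 = 212.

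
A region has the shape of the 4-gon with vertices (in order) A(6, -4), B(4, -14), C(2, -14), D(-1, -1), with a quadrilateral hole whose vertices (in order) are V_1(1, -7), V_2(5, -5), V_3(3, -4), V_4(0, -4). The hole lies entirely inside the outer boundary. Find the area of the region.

Outer boundary:
Σ = (-68) + (-28) + (-16) + (10) = -102
Area = |Σ|/2 = 51.
Hole:
Apply the shoelace (surveyor's) formula: 2A = Σ (x_i·y_{i+1} − x_{i+1}·y_i), indices taken mod 4.
V_1→V_2: (1)(-5) − (5)(-7) = 30
V_2→V_3: (5)(-4) − (3)(-5) = -5
V_3→V_4: (3)(-4) − (0)(-4) = -12
V_4→V_1: (0)(-7) − (1)(-4) = 4
Σ = 17
Area = |Σ|/2 = 8.5.
Net area = 51 − 8.5 = 42.5.

42.5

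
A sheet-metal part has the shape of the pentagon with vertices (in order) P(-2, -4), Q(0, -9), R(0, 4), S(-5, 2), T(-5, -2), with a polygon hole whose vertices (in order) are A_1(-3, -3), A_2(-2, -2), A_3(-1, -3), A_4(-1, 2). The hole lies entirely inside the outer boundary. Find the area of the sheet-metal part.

33

Outer boundary:
Σ = (18) + (0) + (20) + (20) + (16) = 74
Area = |Σ|/2 = 37.
Hole:
Apply the shoelace (surveyor's) formula: 2A = Σ (x_i·y_{i+1} − x_{i+1}·y_i), indices taken mod 4.
A_1→A_2: (-3)(-2) − (-2)(-3) = 0
A_2→A_3: (-2)(-3) − (-1)(-2) = 4
A_3→A_4: (-1)(2) − (-1)(-3) = -5
A_4→A_1: (-1)(-3) − (-3)(2) = 9
Σ = 8
Area = |Σ|/2 = 4.
Net area = 37 − 4 = 33.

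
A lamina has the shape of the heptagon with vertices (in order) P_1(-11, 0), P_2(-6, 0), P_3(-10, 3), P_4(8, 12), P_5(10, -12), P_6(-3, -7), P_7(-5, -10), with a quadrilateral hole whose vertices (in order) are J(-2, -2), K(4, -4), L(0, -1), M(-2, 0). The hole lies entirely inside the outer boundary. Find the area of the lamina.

292.5

Outer boundary:
Σ = (0) + (-18) + (-144) + (-216) + (-106) + (-5) + (-110) = -599
Area = |Σ|/2 = 299.5.
Hole:
Apply Gauss's area formula: 2A = Σ (x_i·y_{i+1} − x_{i+1}·y_i), indices taken mod 4.
Σ = (16) + (-4) + (-2) + (4) = 14
Area = |Σ|/2 = 7.
Net area = 299.5 − 7 = 292.5.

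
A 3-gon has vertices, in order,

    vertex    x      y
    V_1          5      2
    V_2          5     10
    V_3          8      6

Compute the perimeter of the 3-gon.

18

|V_1V_2| = √((0)² + (8)²) = √64 = 8
|V_2V_3| = √((3)² + (-4)²) = √25 = 5
|V_3V_1| = √((-3)² + (-4)²) = √25 = 5
Perimeter = 8 + 5 + 5 = 18.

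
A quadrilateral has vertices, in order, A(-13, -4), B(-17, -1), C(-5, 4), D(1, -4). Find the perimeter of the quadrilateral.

|AB| = √((-4)² + (3)²) = √25 = 5
|BC| = √((12)² + (5)²) = √169 = 13
|CD| = √((6)² + (-8)²) = √100 = 10
|DA| = √((-14)² + (0)²) = √196 = 14
Perimeter = 5 + 13 + 10 + 14 = 42.

42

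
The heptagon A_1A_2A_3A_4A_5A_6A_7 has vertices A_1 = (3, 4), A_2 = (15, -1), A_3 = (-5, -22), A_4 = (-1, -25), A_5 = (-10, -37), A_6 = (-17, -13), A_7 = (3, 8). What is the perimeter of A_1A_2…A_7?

|A_1A_2| = √((12)² + (-5)²) = √169 = 13
|A_2A_3| = √((-20)² + (-21)²) = √841 = 29
|A_3A_4| = √((4)² + (-3)²) = √25 = 5
|A_4A_5| = √((-9)² + (-12)²) = √225 = 15
|A_5A_6| = √((-7)² + (24)²) = √625 = 25
|A_6A_7| = √((20)² + (21)²) = √841 = 29
|A_7A_1| = √((0)² + (-4)²) = √16 = 4
Perimeter = 13 + 29 + 5 + 15 + 25 + 29 + 4 = 120.

120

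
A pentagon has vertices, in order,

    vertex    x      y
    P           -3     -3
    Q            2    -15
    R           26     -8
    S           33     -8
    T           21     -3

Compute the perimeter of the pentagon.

|PQ| = √((5)² + (-12)²) = √169 = 13
|QR| = √((24)² + (7)²) = √625 = 25
|RS| = √((7)² + (0)²) = √49 = 7
|ST| = √((-12)² + (5)²) = √169 = 13
|TP| = √((-24)² + (0)²) = √576 = 24
Perimeter = 13 + 25 + 7 + 13 + 24 = 82.

82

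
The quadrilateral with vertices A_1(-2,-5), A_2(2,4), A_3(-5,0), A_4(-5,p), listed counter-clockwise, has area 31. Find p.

-5

The doubled signed area Σ (x_i y_{i+1} − x_{i+1} y_i) is linear in p.
With p=0 it equals 47; the coefficient of p is -3 (from the two edges through A_4).
So -3·p + 47 = 2·31 = 62 ⇒ p = -5.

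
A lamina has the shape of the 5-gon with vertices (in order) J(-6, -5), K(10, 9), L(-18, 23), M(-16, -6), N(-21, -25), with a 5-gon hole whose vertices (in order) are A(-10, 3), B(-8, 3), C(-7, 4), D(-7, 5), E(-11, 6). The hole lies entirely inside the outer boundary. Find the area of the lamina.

538.5

Outer boundary:
Apply the shoelace formula: 2A = Σ (x_i·y_{i+1} − x_{i+1}·y_i), indices taken mod 5.
Σ = (-4) + (392) + (476) + (274) + (-45) = 1093
Area = |Σ|/2 = 546.5.
Hole:
Apply the surveyor's formula: 2A = Σ (x_i·y_{i+1} − x_{i+1}·y_i), indices taken mod 5.
Σ = (-6) + (-11) + (-7) + (13) + (27) = 16
Area = |Σ|/2 = 8.
Net area = 546.5 − 8 = 538.5.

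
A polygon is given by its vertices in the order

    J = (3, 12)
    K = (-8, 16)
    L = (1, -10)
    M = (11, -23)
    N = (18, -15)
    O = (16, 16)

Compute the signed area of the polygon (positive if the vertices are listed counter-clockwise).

608

J→K: (3)(16) − (-8)(12) = 144
K→L: (-8)(-10) − (1)(16) = 64
L→M: (1)(-23) − (11)(-10) = 87
M→N: (11)(-15) − (18)(-23) = 249
N→O: (18)(16) − (16)(-15) = 528
O→J: (16)(12) − (3)(16) = 144
Σ = 1216
Signed area = Σ/2 = 608 (positive ⇒ counter-clockwise traversal).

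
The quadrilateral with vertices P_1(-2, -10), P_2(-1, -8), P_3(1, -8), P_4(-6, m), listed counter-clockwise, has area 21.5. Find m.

Write out the shoelace sum; only the two edges meeting at P_4 involve m:
2·Area = [(1·m − (-6)·(-8)) + ((-6)·(-10) − (-2)·m)] + 22
       = 3·m + 34 = 43
⇒ m = 3.

3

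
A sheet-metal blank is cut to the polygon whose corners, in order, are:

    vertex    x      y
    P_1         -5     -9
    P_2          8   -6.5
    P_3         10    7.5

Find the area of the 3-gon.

88.5

Apply the shoelace formula: 2A = Σ (x_i·y_{i+1} − x_{i+1}·y_i), indices taken mod 3.
Cross-terms: 104.5, 125, -52.5  ⇒  Σ = 177
Area = |Σ|/2 = 88.5.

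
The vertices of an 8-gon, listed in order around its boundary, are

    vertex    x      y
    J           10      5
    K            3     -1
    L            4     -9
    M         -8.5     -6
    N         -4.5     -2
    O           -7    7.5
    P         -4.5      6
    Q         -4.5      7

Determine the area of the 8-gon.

Apply the shoelace formula: 2A = Σ (x_i·y_{i+1} − x_{i+1}·y_i), indices taken mod 8.
Σ = (-25) + (-23) + (-100.5) + (-10) + (-47.75) + (-8.25) + (-4.5) + (-92.5) = -311.5
Area = |Σ|/2 = 155.75.

155.75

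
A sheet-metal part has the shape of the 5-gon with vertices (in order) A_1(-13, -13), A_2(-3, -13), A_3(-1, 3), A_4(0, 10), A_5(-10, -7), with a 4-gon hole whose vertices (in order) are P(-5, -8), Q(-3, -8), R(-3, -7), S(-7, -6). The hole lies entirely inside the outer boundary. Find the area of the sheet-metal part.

114.5

Outer boundary:
Cross-terms: 130, -22, -10, 100, 39  ⇒  Σ = 237
Area = |Σ|/2 = 118.5.
Hole:
Apply the surveyor's formula: 2A = Σ (x_i·y_{i+1} − x_{i+1}·y_i), indices taken mod 4.
P→Q: (-5)(-8) − (-3)(-8) = 16
Q→R: (-3)(-7) − (-3)(-8) = -3
R→S: (-3)(-6) − (-7)(-7) = -31
S→P: (-7)(-8) − (-5)(-6) = 26
Σ = 8
Area = |Σ|/2 = 4.
Net area = 118.5 − 4 = 114.5.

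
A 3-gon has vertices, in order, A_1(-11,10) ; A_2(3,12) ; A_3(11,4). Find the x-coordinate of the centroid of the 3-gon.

Apply Gauss's area formula. First the cross-terms c_i = x_i·y_{i+1} − x_{i+1}·y_i:
  -162, -120, 154  ⇒  2A = -128, A = -64.
Then Σ (x_i + x_{i+1})·c_i = -384, so x̄ = -384 / (6·(-64)) = 1.

1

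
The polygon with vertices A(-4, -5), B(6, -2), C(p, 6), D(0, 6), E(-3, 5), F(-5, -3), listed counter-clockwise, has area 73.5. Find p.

Write out the shoelace sum; only the two edges meeting at C involve p:
2·Area = [(6·6 − p·(-2)) + (p·6 − 0·6)] + 103
       = 8·p + 139 = 147
⇒ p = 1.

1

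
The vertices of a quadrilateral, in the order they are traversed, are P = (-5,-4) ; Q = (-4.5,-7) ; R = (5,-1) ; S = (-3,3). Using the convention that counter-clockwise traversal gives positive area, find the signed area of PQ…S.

P→Q: (-5)(-7) − (-4.5)(-4) = 17
Q→R: (-4.5)(-1) − (5)(-7) = 39.5
R→S: (5)(3) − (-3)(-1) = 12
S→P: (-3)(-4) − (-5)(3) = 27
Σ = 95.5
Signed area = Σ/2 = 47.75 (positive ⇒ counter-clockwise traversal).

47.75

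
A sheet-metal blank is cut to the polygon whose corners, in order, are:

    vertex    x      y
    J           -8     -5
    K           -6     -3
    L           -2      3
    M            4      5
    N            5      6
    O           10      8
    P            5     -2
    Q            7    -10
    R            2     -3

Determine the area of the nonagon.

102

Apply Gauss's area formula: 2A = Σ (x_i·y_{i+1} − x_{i+1}·y_i), indices taken mod 9.
Cross-terms: -6, -24, -22, -1, -20, -60, -36, -1, -34  ⇒  Σ = -204
Area = |Σ|/2 = 102.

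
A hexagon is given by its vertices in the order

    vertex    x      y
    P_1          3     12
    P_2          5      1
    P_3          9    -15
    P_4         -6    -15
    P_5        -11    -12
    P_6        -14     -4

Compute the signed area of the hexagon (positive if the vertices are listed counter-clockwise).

Σ = (-57) + (-84) + (-225) + (-93) + (-124) + (-156) = -739
Signed area = Σ/2 = -369.5 (negative ⇒ clockwise traversal).

-369.5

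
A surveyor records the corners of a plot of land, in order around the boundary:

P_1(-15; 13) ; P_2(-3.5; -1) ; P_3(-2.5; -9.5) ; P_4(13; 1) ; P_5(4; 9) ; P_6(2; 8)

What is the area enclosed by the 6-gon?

Apply the shoelace (surveyor's) formula: 2A = Σ (x_i·y_{i+1} − x_{i+1}·y_i), indices taken mod 6.
Σ = (60.5) + (30.75) + (121) + (113) + (14) + (146) = 485.25
Area = |Σ|/2 = 242.625.

242.625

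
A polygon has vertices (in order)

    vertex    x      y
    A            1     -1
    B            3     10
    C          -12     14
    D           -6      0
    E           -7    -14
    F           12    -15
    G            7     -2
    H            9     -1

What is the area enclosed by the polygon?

Apply the shoelace (surveyor's) formula: 2A = Σ (x_i·y_{i+1} − x_{i+1}·y_i), indices taken mod 8.
A→B: (1)(10) − (3)(-1) = 13
B→C: (3)(14) − (-12)(10) = 162
C→D: (-12)(0) − (-6)(14) = 84
D→E: (-6)(-14) − (-7)(0) = 84
E→F: (-7)(-15) − (12)(-14) = 273
F→G: (12)(-2) − (7)(-15) = 81
G→H: (7)(-1) − (9)(-2) = 11
H→A: (9)(-1) − (1)(-1) = -8
Σ = 700
Area = |Σ|/2 = 350.

350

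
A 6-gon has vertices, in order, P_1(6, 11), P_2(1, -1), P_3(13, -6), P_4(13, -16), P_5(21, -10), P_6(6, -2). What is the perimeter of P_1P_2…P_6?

|P_1P_2| = √((-5)² + (-12)²) = √169 = 13
|P_2P_3| = √((12)² + (-5)²) = √169 = 13
|P_3P_4| = √((0)² + (-10)²) = √100 = 10
|P_4P_5| = √((8)² + (6)²) = √100 = 10
|P_5P_6| = √((-15)² + (8)²) = √289 = 17
|P_6P_1| = √((0)² + (13)²) = √169 = 13
Perimeter = 13 + 13 + 10 + 10 + 17 + 13 = 76.

76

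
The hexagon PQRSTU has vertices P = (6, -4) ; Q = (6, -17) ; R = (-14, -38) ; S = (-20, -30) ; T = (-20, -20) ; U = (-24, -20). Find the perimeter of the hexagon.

|PQ| = √((0)² + (-13)²) = √169 = 13
|QR| = √((-20)² + (-21)²) = √841 = 29
|RS| = √((-6)² + (8)²) = √100 = 10
|ST| = √((0)² + (10)²) = √100 = 10
|TU| = √((-4)² + (0)²) = √16 = 4
|UP| = √((30)² + (16)²) = √1156 = 34
Perimeter = 13 + 29 + 10 + 10 + 4 + 34 = 100.

100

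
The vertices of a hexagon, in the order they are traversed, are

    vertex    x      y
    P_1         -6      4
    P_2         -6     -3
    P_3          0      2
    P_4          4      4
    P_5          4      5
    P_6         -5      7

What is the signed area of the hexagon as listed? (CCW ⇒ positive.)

50.5

Apply the shoelace formula: 2A = Σ (x_i·y_{i+1} − x_{i+1}·y_i), indices taken mod 6.
P_1→P_2: (-6)(-3) − (-6)(4) = 42
P_2→P_3: (-6)(2) − (0)(-3) = -12
P_3→P_4: (0)(4) − (4)(2) = -8
P_4→P_5: (4)(5) − (4)(4) = 4
P_5→P_6: (4)(7) − (-5)(5) = 53
P_6→P_1: (-5)(4) − (-6)(7) = 22
Σ = 101
Signed area = Σ/2 = 50.5 (positive ⇒ counter-clockwise traversal).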